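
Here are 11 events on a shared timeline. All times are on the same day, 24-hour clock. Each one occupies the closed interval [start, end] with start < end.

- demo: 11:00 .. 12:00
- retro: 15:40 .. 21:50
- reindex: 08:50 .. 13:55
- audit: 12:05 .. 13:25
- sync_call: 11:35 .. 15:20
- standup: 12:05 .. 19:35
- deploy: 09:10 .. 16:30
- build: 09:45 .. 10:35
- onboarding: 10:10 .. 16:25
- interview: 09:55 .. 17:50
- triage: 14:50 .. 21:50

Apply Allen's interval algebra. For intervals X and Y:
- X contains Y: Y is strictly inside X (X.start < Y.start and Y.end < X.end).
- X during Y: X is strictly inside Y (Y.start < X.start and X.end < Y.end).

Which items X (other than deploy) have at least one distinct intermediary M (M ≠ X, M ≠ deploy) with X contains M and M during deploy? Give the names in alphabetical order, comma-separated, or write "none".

Target deploy = [09:10, 16:30].
Intermediaries M with M during deploy: audit, build, demo, onboarding, sync_call.
Via audit — items with X contains audit: interview, onboarding, reindex, sync_call.
Via build — items with X contains build: reindex.
Via demo — items with X contains demo: interview, onboarding, reindex.
Via onboarding — items with X contains onboarding: interview.
Via sync_call — items with X contains sync_call: interview, onboarding.
Union: interview, onboarding, reindex, sync_call.

interview, onboarding, reindex, sync_call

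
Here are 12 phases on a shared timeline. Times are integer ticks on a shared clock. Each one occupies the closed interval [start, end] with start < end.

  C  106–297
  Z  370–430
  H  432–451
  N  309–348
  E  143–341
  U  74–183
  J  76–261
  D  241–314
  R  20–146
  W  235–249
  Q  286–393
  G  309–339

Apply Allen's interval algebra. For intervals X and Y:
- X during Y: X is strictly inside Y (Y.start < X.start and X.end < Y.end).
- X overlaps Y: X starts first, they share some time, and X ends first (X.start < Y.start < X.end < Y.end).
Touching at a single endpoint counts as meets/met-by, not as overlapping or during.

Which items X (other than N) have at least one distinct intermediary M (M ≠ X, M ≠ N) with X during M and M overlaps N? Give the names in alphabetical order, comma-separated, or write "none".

Target N = [309, 348].
Intermediaries M with M overlaps N: D, E.
Via D — items with X during D: none.
Via E — items with X during E: D, G, W.
Union: D, G, W.

D, G, W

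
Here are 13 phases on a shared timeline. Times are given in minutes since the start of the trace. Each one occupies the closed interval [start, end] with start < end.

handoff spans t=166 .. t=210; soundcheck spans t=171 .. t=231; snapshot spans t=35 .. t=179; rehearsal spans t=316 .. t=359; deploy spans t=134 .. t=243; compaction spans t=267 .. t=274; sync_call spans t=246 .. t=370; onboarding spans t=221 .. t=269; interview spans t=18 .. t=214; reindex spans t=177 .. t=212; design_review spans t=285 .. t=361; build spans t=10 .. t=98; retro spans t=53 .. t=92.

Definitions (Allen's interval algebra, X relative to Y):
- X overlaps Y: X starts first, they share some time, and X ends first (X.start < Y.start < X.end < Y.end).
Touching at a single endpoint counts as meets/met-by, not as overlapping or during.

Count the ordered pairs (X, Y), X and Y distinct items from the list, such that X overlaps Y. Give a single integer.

14

Checking all 156 ordered pairs for relation 'overlaps'; matching pairs in alphabetical order:
(build, interview): build overlaps interview ✓
(build, snapshot): build overlaps snapshot ✓
(deploy, onboarding): deploy overlaps onboarding ✓
(handoff, reindex): handoff overlaps reindex ✓
(handoff, soundcheck): handoff overlaps soundcheck ✓
(interview, deploy): interview overlaps deploy ✓
(interview, soundcheck): interview overlaps soundcheck ✓
(onboarding, compaction): onboarding overlaps compaction ✓
(onboarding, sync_call): onboarding overlaps sync_call ✓
(snapshot, deploy): snapshot overlaps deploy ✓
(snapshot, handoff): snapshot overlaps handoff ✓
(snapshot, reindex): snapshot overlaps reindex ✓
(snapshot, soundcheck): snapshot overlaps soundcheck ✓
(soundcheck, onboarding): soundcheck overlaps onboarding ✓
Count: 14.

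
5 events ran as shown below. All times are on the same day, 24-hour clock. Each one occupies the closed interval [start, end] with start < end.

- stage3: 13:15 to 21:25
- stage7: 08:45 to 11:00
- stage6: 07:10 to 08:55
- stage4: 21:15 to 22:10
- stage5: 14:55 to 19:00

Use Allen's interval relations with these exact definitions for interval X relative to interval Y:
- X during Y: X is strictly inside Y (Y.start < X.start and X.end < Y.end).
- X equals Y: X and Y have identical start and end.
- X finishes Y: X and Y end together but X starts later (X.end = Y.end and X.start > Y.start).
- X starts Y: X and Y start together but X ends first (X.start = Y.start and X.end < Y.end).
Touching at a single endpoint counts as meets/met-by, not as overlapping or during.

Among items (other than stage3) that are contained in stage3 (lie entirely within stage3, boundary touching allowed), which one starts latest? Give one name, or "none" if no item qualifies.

stage5

Target stage3 = [13:15, 21:25].
stage4 [21:15, 22:10] → overlapped-by → excluded.
stage5 [14:55, 19:00] → during → candidate.
stage6 [07:10, 08:55] → before → excluded.
stage7 [08:45, 11:00] → before → excluded.
Among candidates, latest start is 14:55 → stage5.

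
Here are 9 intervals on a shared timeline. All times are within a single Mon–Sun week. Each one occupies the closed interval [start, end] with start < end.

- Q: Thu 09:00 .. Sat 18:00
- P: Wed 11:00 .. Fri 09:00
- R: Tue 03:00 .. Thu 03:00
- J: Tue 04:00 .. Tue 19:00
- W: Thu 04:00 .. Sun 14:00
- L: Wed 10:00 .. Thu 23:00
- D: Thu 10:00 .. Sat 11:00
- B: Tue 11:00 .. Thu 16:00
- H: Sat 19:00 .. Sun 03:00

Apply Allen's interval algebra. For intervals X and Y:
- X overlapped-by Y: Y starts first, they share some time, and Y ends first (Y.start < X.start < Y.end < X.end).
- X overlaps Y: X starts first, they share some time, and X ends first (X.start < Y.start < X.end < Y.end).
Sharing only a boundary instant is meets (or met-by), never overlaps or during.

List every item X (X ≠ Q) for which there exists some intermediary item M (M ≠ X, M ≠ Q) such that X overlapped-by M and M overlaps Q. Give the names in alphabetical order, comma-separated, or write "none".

Target Q = [Thu 09:00, Sat 18:00].
Intermediaries M with M overlaps Q: B, L, P.
Via B — items with X overlapped-by B: D, L, P, W.
Via L — items with X overlapped-by L: D, P, W.
Via P — items with X overlapped-by P: D, W.
Union: D, L, P, W.

D, L, P, W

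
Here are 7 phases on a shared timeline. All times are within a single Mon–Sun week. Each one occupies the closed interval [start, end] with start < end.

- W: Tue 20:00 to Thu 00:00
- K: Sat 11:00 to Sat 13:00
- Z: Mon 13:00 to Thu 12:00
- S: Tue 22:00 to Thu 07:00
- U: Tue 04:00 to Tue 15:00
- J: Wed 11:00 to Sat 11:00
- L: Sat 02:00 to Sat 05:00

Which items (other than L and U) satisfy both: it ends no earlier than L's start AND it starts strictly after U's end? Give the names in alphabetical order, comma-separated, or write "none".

J, K

Conditions: its end is no earlier than L's start (X.end >= Sat 02:00) AND its start is strictly after U's end (X.start > Tue 15:00).
J: end Sat 11:00 >= Sat 02:00? ✓; start Wed 11:00 > Tue 15:00? ✓ → yes.
K: end Sat 13:00 >= Sat 02:00? ✓; start Sat 11:00 > Tue 15:00? ✓ → yes.
S: end Thu 07:00 >= Sat 02:00? ✗; start Tue 22:00 > Tue 15:00? ✓ → no.
W: end Thu 00:00 >= Sat 02:00? ✗; start Tue 20:00 > Tue 15:00? ✓ → no.
Z: end Thu 12:00 >= Sat 02:00? ✗; start Mon 13:00 > Tue 15:00? ✗ → no.
Result: J, K.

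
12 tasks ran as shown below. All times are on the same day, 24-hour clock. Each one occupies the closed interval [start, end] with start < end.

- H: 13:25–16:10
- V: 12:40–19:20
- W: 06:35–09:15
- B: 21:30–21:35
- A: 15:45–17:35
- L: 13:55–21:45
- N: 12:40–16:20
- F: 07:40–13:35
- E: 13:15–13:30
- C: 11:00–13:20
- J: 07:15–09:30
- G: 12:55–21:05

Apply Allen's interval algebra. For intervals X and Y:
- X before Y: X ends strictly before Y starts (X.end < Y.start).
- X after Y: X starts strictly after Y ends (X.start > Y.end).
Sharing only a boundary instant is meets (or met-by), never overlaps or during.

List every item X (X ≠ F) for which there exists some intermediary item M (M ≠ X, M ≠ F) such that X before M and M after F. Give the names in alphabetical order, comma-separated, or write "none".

A, C, E, G, H, J, N, V, W

Target F = [07:40, 13:35].
Intermediaries M with M after F: A, B, L.
Via A — items with X before A: C, E, J, W.
Via B — items with X before B: A, C, E, G, H, J, N, V, W.
Via L — items with X before L: C, E, J, W.
Union: A, C, E, G, H, J, N, V, W.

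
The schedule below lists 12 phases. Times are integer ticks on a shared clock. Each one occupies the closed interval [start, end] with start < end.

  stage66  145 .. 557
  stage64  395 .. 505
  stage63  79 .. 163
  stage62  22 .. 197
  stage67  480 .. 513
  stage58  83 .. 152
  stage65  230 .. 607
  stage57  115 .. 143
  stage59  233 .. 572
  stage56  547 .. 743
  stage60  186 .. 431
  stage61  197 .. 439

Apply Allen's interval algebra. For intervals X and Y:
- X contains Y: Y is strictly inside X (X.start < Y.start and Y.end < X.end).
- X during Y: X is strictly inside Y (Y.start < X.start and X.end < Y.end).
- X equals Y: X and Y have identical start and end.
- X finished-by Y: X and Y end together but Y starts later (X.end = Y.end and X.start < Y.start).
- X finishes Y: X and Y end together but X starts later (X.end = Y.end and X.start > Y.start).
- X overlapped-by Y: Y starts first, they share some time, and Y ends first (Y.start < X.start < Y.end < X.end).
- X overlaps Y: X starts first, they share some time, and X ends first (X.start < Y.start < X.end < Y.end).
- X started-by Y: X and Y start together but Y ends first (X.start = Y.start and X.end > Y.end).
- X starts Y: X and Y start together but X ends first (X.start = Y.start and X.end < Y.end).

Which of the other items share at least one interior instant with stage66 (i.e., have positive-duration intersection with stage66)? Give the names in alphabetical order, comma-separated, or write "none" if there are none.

stage56, stage58, stage59, stage60, stage61, stage62, stage63, stage64, stage65, stage67

Target stage66 = [145, 557].
stage56 [547, 743] → overlapped-by → yes.
stage57 [115, 143] → before → no.
stage58 [83, 152] → overlaps → yes.
stage59 [233, 572] → overlapped-by → yes.
stage60 [186, 431] → during → yes.
stage61 [197, 439] → during → yes.
stage62 [22, 197] → overlaps → yes.
stage63 [79, 163] → overlaps → yes.
stage64 [395, 505] → during → yes.
stage65 [230, 607] → overlapped-by → yes.
stage67 [480, 513] → during → yes.
Result: stage56, stage58, stage59, stage60, stage61, stage62, stage63, stage64, stage65, stage67.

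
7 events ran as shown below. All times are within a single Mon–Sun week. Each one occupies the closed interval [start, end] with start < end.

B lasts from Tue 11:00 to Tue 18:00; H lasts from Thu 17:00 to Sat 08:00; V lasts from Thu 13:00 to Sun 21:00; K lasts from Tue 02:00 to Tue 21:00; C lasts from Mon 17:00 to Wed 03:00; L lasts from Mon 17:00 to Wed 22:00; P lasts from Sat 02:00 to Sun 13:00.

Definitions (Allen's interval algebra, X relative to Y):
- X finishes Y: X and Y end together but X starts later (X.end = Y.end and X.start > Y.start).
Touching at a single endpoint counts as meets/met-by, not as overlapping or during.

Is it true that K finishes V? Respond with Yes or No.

K = [Tue 02:00, Tue 21:00], V = [Thu 13:00, Sun 21:00].
Actual relation of K to V: before.
Asked whether 'finishes' holds → No.

No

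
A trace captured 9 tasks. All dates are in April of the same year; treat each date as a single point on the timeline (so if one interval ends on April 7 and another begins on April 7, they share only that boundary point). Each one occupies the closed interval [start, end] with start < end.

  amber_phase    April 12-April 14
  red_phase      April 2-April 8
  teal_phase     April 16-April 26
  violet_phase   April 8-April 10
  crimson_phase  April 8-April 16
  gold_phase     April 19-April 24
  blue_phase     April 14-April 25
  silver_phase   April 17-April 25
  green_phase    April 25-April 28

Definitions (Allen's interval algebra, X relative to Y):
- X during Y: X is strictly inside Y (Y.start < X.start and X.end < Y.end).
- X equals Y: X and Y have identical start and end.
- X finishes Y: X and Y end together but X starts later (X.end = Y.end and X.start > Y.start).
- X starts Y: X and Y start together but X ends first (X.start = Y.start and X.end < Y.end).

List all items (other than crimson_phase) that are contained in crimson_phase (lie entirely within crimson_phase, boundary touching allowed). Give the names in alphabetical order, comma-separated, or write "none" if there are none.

Target crimson_phase = [April 8, April 16].
amber_phase [April 12, April 14] → during → yes.
blue_phase [April 14, April 25] → overlapped-by → no.
gold_phase [April 19, April 24] → after → no.
green_phase [April 25, April 28] → after → no.
red_phase [April 2, April 8] → meets → no.
silver_phase [April 17, April 25] → after → no.
teal_phase [April 16, April 26] → met-by → no.
violet_phase [April 8, April 10] → starts → yes.
Result: amber_phase, violet_phase.

amber_phase, violet_phase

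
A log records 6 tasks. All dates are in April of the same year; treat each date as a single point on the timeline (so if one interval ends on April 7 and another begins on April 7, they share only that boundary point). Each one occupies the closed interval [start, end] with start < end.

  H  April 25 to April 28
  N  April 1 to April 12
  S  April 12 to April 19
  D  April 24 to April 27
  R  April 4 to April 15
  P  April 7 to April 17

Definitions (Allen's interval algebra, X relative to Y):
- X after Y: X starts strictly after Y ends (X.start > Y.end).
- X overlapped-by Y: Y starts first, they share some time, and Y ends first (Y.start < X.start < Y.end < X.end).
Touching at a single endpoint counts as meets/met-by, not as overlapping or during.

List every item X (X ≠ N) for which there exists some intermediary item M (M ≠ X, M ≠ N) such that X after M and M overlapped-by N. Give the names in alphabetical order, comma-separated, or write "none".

Target N = [April 1, April 12].
Intermediaries M with M overlapped-by N: P, R.
Via P — items with X after P: D, H.
Via R — items with X after R: D, H.
Union: D, H.

D, H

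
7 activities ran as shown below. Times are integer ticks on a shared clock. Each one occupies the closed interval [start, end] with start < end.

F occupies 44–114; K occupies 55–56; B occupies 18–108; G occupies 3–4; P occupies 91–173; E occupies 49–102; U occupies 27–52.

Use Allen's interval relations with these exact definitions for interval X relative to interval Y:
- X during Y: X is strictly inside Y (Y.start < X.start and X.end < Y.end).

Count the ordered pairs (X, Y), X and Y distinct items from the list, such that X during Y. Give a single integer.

Checking all 42 ordered pairs for relation 'during'; matching pairs in alphabetical order:
(E, B): E during B ✓
(E, F): E during F ✓
(K, B): K during B ✓
(K, E): K during E ✓
(K, F): K during F ✓
(U, B): U during B ✓
Count: 6.

6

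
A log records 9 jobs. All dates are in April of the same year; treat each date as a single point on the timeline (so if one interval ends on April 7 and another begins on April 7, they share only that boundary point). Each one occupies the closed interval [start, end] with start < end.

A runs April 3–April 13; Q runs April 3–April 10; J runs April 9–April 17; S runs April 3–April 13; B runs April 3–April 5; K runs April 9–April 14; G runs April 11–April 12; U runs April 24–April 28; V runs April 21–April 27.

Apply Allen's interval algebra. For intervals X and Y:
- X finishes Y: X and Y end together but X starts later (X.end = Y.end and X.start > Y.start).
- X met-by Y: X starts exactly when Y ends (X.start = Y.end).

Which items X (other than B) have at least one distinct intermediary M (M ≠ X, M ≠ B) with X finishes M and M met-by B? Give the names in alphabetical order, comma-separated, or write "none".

Target B = [April 3, April 5].
Intermediaries M with M met-by B: none.
Union: none.

none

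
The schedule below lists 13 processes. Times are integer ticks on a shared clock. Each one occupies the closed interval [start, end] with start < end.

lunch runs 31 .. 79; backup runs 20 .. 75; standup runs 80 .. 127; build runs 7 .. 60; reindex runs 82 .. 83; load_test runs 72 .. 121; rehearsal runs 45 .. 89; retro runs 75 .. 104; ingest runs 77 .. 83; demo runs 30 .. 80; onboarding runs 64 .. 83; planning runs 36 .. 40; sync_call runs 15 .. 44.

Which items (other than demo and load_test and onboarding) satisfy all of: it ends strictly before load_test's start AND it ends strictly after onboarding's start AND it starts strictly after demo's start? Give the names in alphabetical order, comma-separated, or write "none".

Conditions: its end is strictly before load_test's start (X.end < 72) AND its end is strictly after onboarding's start (X.end > 64) AND its start is strictly after demo's start (X.start > 30).
backup: end 75 < 72? ✗; end 75 > 64? ✓; start 20 > 30? ✗ → no.
build: end 60 < 72? ✓; end 60 > 64? ✗; start 7 > 30? ✗ → no.
ingest: end 83 < 72? ✗; end 83 > 64? ✓; start 77 > 30? ✓ → no.
lunch: end 79 < 72? ✗; end 79 > 64? ✓; start 31 > 30? ✓ → no.
planning: end 40 < 72? ✓; end 40 > 64? ✗; start 36 > 30? ✓ → no.
rehearsal: end 89 < 72? ✗; end 89 > 64? ✓; start 45 > 30? ✓ → no.
reindex: end 83 < 72? ✗; end 83 > 64? ✓; start 82 > 30? ✓ → no.
retro: end 104 < 72? ✗; end 104 > 64? ✓; start 75 > 30? ✓ → no.
standup: end 127 < 72? ✗; end 127 > 64? ✓; start 80 > 30? ✓ → no.
sync_call: end 44 < 72? ✓; end 44 > 64? ✗; start 15 > 30? ✗ → no.
Result: none.

none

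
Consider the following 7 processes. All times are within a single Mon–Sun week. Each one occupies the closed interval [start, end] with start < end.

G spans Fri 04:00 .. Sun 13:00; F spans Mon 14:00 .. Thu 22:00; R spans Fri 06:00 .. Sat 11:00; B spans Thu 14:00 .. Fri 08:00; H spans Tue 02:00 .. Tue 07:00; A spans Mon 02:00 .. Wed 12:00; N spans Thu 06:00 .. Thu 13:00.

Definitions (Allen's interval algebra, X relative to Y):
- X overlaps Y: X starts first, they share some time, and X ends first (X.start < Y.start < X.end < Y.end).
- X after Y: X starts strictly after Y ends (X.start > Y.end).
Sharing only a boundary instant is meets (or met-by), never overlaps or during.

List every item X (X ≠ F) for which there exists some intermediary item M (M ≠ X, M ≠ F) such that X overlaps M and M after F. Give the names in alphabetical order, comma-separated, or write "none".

Target F = [Mon 14:00, Thu 22:00].
Intermediaries M with M after F: G, R.
Via G — items with X overlaps G: B.
Via R — items with X overlaps R: B.
Union: B.

B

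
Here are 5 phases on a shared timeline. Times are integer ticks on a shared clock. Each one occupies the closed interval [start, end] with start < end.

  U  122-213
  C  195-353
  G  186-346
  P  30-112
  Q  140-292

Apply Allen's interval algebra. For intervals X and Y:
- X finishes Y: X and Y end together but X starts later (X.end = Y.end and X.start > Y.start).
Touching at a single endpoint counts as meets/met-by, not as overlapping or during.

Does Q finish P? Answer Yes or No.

No

Q = [140, 292], P = [30, 112].
Actual relation of Q to P: after.
Asked whether 'finishes' holds → No.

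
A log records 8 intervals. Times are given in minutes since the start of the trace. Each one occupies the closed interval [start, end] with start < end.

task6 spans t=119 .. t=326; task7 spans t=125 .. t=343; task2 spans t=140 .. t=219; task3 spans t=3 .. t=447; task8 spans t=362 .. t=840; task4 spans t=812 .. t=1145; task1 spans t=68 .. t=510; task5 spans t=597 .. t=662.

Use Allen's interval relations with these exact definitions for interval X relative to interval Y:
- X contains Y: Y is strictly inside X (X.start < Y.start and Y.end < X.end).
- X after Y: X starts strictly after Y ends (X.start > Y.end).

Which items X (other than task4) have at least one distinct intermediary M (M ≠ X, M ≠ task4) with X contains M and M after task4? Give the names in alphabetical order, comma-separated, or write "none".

none

Target task4 = [t=812, t=1145].
Intermediaries M with M after task4: none.
Union: none.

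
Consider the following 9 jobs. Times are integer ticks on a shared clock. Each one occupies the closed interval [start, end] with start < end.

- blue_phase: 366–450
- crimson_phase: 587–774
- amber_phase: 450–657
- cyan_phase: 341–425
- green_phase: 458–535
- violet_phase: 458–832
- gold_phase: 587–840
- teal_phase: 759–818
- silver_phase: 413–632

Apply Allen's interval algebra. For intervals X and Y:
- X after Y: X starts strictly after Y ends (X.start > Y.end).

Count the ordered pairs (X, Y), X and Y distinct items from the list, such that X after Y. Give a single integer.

16

Checking all 72 ordered pairs for relation 'after'; matching pairs in alphabetical order:
(amber_phase, cyan_phase): amber_phase after cyan_phase ✓
(crimson_phase, blue_phase): crimson_phase after blue_phase ✓
(crimson_phase, cyan_phase): crimson_phase after cyan_phase ✓
(crimson_phase, green_phase): crimson_phase after green_phase ✓
(gold_phase, blue_phase): gold_phase after blue_phase ✓
(gold_phase, cyan_phase): gold_phase after cyan_phase ✓
(gold_phase, green_phase): gold_phase after green_phase ✓
(green_phase, blue_phase): green_phase after blue_phase ✓
(green_phase, cyan_phase): green_phase after cyan_phase ✓
(teal_phase, amber_phase): teal_phase after amber_phase ✓
(teal_phase, blue_phase): teal_phase after blue_phase ✓
(teal_phase, cyan_phase): teal_phase after cyan_phase ✓
(teal_phase, green_phase): teal_phase after green_phase ✓
(teal_phase, silver_phase): teal_phase after silver_phase ✓
(violet_phase, blue_phase): violet_phase after blue_phase ✓
(violet_phase, cyan_phase): violet_phase after cyan_phase ✓
Count: 16.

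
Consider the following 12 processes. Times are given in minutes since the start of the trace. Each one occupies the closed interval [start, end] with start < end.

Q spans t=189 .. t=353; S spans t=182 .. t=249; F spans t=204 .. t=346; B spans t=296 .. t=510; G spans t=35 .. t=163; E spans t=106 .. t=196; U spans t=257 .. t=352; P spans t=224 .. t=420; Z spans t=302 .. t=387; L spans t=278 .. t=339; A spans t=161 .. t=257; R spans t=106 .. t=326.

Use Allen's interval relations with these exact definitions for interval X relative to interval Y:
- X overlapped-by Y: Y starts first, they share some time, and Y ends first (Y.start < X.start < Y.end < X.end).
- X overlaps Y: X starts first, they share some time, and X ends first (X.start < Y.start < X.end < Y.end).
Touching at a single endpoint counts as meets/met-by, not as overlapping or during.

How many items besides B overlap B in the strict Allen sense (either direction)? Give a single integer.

Target B = [t=296, t=510].
A [t=161, t=257] → before → no.
E [t=106, t=196] → before → no.
F [t=204, t=346] → overlaps → counts.
G [t=35, t=163] → before → no.
L [t=278, t=339] → overlaps → counts.
P [t=224, t=420] → overlaps → counts.
Q [t=189, t=353] → overlaps → counts.
R [t=106, t=326] → overlaps → counts.
S [t=182, t=249] → before → no.
U [t=257, t=352] → overlaps → counts.
Z [t=302, t=387] → during → no.
Total: 6.

6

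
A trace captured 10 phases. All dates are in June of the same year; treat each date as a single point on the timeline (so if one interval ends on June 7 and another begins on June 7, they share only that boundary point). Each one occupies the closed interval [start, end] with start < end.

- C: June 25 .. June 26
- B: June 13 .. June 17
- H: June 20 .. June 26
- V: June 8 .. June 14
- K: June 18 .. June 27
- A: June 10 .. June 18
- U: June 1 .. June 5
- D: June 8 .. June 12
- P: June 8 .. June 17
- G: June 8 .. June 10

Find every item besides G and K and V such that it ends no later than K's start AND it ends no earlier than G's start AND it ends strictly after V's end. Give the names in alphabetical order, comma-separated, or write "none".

A, B, P

Conditions: its end is no later than K's start (X.end <= June 18) AND its end is no earlier than G's start (X.end >= June 8) AND its end is strictly after V's end (X.end > June 14).
A: end June 18 <= June 18? ✓; end June 18 >= June 8? ✓; end June 18 > June 14? ✓ → yes.
B: end June 17 <= June 18? ✓; end June 17 >= June 8? ✓; end June 17 > June 14? ✓ → yes.
C: end June 26 <= June 18? ✗; end June 26 >= June 8? ✓; end June 26 > June 14? ✓ → no.
D: end June 12 <= June 18? ✓; end June 12 >= June 8? ✓; end June 12 > June 14? ✗ → no.
H: end June 26 <= June 18? ✗; end June 26 >= June 8? ✓; end June 26 > June 14? ✓ → no.
P: end June 17 <= June 18? ✓; end June 17 >= June 8? ✓; end June 17 > June 14? ✓ → yes.
U: end June 5 <= June 18? ✓; end June 5 >= June 8? ✗; end June 5 > June 14? ✗ → no.
Result: A, B, P.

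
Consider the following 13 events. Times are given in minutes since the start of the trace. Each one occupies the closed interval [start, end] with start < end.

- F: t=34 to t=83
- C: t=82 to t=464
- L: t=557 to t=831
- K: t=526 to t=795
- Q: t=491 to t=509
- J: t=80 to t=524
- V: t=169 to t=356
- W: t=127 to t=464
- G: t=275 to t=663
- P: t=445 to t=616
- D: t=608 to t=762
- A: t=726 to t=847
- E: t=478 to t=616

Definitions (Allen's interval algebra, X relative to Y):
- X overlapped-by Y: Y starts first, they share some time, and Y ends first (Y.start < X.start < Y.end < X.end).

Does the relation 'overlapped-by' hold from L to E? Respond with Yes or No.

L = [t=557, t=831], E = [t=478, t=616].
Actual relation of L to E: overlapped-by.
Asked whether 'overlapped-by' holds → Yes.

Yes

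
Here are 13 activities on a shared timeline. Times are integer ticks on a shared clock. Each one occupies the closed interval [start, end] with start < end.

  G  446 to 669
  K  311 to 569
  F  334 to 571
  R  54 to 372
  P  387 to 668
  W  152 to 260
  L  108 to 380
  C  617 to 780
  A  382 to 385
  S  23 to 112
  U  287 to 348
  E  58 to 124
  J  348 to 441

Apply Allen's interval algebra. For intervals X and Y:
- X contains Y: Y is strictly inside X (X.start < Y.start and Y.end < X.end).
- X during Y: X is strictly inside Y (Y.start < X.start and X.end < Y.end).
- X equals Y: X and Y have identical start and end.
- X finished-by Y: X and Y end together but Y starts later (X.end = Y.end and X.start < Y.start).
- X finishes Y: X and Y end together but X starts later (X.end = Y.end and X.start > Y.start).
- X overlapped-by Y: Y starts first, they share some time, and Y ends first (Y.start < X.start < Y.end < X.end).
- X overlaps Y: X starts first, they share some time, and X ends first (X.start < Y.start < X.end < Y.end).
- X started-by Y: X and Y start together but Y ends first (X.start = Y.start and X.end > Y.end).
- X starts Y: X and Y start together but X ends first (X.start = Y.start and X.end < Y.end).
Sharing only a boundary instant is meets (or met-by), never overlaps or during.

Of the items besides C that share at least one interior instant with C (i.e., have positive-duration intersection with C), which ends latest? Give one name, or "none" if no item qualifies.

Target C = [617, 780].
A [382, 385] → before → excluded.
E [58, 124] → before → excluded.
F [334, 571] → before → excluded.
G [446, 669] → overlaps → candidate.
J [348, 441] → before → excluded.
K [311, 569] → before → excluded.
L [108, 380] → before → excluded.
P [387, 668] → overlaps → candidate.
R [54, 372] → before → excluded.
S [23, 112] → before → excluded.
U [287, 348] → before → excluded.
W [152, 260] → before → excluded.
Among candidates, latest end is 669 → G.

G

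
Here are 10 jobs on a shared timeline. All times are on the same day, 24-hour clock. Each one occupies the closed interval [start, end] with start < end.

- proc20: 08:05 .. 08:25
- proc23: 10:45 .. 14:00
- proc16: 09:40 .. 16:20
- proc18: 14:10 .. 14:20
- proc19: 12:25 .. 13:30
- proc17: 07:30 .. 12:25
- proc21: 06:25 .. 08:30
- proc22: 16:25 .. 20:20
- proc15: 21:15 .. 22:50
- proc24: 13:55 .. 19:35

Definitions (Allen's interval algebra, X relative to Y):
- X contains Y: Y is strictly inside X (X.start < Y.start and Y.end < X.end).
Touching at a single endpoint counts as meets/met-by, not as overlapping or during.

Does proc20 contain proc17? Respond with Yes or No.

proc20 = [08:05, 08:25], proc17 = [07:30, 12:25].
Actual relation of proc20 to proc17: during.
Asked whether 'contains' holds → No.

No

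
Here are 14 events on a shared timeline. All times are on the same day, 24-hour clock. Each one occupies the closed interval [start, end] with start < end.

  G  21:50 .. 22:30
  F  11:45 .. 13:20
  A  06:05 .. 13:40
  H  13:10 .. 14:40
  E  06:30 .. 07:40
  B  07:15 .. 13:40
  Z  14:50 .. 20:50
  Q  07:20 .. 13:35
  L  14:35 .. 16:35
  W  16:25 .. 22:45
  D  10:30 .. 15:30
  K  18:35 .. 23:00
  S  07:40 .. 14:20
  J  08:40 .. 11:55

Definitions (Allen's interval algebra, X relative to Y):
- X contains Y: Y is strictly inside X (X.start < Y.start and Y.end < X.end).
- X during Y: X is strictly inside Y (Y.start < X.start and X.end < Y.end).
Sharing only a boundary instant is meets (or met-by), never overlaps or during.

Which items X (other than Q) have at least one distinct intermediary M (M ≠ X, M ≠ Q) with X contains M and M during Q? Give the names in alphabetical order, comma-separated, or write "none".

A, B, D, S

Target Q = [07:20, 13:35].
Intermediaries M with M during Q: F, J.
Via F — items with X contains F: A, B, D, S.
Via J — items with X contains J: A, B, S.
Union: A, B, D, S.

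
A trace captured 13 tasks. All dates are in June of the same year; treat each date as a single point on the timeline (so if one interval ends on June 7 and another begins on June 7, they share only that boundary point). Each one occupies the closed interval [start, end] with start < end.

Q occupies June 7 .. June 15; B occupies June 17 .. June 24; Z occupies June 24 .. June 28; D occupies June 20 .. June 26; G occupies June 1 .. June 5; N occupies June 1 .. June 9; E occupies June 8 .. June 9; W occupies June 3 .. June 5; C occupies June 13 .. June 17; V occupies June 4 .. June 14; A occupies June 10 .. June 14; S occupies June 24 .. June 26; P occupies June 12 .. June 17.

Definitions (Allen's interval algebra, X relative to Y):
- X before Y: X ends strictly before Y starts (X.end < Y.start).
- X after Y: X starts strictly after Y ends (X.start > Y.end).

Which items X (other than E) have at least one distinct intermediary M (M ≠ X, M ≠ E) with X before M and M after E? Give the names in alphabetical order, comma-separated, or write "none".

Target E = [June 8, June 9].
Intermediaries M with M after E: A, B, C, D, P, S, Z.
Via A — items with X before A: G, N, W.
Via B — items with X before B: A, G, N, Q, V, W.
Via C — items with X before C: G, N, W.
Via D — items with X before D: A, C, G, N, P, Q, V, W.
Via P — items with X before P: G, N, W.
Via S — items with X before S: A, C, G, N, P, Q, V, W.
Via Z — items with X before Z: A, C, G, N, P, Q, V, W.
Union: A, C, G, N, P, Q, V, W.

A, C, G, N, P, Q, V, W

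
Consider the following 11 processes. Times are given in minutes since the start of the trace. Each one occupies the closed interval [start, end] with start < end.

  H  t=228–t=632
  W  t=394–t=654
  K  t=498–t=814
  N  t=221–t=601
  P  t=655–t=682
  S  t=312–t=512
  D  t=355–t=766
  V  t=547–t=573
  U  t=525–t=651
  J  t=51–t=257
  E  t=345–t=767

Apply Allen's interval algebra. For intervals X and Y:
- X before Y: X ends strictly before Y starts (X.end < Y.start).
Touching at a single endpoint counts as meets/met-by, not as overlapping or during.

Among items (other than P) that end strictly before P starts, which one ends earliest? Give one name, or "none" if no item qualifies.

J

Target P = [t=655, t=682].
D [t=355, t=766] → contains → excluded.
E [t=345, t=767] → contains → excluded.
H [t=228, t=632] → before → candidate.
J [t=51, t=257] → before → candidate.
K [t=498, t=814] → contains → excluded.
N [t=221, t=601] → before → candidate.
S [t=312, t=512] → before → candidate.
U [t=525, t=651] → before → candidate.
V [t=547, t=573] → before → candidate.
W [t=394, t=654] → before → candidate.
Among candidates, earliest end is t=257 → J.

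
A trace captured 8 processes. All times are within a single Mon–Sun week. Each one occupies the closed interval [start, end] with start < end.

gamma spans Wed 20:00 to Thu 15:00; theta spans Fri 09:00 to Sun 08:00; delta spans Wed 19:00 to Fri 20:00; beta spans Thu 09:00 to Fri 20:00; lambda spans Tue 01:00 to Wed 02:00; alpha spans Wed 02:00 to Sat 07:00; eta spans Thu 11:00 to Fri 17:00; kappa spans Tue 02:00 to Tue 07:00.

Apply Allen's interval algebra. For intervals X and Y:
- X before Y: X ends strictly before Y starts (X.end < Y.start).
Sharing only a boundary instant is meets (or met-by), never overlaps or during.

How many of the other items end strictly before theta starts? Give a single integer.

Target theta = [Fri 09:00, Sun 08:00].
alpha [Wed 02:00, Sat 07:00] → overlaps → no.
beta [Thu 09:00, Fri 20:00] → overlaps → no.
delta [Wed 19:00, Fri 20:00] → overlaps → no.
eta [Thu 11:00, Fri 17:00] → overlaps → no.
gamma [Wed 20:00, Thu 15:00] → before → counts.
kappa [Tue 02:00, Tue 07:00] → before → counts.
lambda [Tue 01:00, Wed 02:00] → before → counts.
Total: 3.

3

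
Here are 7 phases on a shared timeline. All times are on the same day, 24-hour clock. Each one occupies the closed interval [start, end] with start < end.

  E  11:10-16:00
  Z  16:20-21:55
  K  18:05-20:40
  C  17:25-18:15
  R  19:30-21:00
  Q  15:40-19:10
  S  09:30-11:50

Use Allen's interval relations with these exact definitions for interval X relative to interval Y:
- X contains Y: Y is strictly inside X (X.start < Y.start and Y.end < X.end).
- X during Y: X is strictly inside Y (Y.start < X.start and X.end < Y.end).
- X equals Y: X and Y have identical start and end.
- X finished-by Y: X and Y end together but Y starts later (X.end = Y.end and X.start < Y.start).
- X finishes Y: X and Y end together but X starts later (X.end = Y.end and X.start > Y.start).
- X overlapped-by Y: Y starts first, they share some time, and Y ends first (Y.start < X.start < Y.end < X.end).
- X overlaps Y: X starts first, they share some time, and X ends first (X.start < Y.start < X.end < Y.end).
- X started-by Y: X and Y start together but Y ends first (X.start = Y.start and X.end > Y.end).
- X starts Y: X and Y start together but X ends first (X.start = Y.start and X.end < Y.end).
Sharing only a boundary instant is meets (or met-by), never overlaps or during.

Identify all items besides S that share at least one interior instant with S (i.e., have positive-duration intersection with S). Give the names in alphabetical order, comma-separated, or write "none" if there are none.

Target S = [09:30, 11:50].
C [17:25, 18:15] → after → no.
E [11:10, 16:00] → overlapped-by → yes.
K [18:05, 20:40] → after → no.
Q [15:40, 19:10] → after → no.
R [19:30, 21:00] → after → no.
Z [16:20, 21:55] → after → no.
Result: E.

E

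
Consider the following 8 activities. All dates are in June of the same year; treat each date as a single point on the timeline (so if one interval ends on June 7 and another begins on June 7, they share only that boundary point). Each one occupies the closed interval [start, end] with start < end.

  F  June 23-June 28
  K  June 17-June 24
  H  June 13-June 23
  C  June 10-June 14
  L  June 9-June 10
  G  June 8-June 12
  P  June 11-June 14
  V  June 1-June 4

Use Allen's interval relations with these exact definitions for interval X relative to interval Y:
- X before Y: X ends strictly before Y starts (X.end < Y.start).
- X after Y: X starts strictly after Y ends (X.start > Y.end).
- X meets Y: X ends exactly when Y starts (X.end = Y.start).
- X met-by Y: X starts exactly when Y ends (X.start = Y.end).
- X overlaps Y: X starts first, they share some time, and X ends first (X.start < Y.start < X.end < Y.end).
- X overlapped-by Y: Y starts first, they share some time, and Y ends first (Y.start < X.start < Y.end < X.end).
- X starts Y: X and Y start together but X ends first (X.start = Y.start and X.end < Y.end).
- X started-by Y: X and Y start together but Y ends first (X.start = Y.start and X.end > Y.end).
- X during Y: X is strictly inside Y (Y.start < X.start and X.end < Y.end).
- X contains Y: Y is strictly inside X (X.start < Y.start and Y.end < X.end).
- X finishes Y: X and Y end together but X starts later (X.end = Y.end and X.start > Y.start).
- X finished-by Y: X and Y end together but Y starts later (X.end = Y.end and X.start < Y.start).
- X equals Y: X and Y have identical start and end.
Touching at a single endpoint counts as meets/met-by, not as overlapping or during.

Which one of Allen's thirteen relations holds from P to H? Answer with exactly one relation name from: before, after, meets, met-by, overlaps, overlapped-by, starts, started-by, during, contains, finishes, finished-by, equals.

P = [June 11, June 14]; H = [June 13, June 23].
Compare endpoints: P.start < H.start, P.start < H.end, P.end > H.start, P.end < H.end.
That pattern is 'overlaps'.

overlaps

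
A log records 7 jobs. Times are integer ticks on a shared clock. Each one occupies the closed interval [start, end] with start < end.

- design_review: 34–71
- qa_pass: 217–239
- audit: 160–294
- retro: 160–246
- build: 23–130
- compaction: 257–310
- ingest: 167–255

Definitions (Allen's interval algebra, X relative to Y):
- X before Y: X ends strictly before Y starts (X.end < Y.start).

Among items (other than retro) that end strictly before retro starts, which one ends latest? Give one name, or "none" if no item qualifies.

Target retro = [160, 246].
audit [160, 294] → started-by → excluded.
build [23, 130] → before → candidate.
compaction [257, 310] → after → excluded.
design_review [34, 71] → before → candidate.
ingest [167, 255] → overlapped-by → excluded.
qa_pass [217, 239] → during → excluded.
Among candidates, latest end is 130 → build.

build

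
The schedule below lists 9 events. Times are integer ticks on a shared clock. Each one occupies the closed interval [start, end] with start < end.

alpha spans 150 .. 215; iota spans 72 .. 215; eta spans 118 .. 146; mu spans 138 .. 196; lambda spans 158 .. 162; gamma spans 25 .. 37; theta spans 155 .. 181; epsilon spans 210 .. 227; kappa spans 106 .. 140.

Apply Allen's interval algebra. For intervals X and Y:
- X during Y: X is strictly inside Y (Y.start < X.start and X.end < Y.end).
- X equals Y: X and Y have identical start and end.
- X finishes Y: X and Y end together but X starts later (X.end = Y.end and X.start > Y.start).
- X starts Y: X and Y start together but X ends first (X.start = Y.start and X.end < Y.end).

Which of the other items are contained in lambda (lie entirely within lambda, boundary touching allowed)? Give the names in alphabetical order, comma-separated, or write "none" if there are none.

Target lambda = [158, 162].
alpha [150, 215] → contains → no.
epsilon [210, 227] → after → no.
eta [118, 146] → before → no.
gamma [25, 37] → before → no.
iota [72, 215] → contains → no.
kappa [106, 140] → before → no.
mu [138, 196] → contains → no.
theta [155, 181] → contains → no.
Result: none.

none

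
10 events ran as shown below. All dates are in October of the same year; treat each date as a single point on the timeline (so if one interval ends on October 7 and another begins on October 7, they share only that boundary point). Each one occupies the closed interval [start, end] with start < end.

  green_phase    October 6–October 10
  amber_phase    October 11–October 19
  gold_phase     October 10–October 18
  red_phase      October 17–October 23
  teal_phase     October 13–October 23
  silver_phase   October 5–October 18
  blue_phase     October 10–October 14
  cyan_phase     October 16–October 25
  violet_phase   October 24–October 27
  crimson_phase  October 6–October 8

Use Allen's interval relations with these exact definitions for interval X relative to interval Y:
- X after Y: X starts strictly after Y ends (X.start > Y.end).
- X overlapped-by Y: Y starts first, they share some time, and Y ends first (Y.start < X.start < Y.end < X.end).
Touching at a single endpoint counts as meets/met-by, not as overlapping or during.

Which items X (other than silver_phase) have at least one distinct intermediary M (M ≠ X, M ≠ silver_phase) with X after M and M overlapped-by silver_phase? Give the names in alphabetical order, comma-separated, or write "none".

violet_phase

Target silver_phase = [October 5, October 18].
Intermediaries M with M overlapped-by silver_phase: amber_phase, cyan_phase, red_phase, teal_phase.
Via amber_phase — items with X after amber_phase: violet_phase.
Via cyan_phase — items with X after cyan_phase: none.
Via red_phase — items with X after red_phase: violet_phase.
Via teal_phase — items with X after teal_phase: violet_phase.
Union: violet_phase.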